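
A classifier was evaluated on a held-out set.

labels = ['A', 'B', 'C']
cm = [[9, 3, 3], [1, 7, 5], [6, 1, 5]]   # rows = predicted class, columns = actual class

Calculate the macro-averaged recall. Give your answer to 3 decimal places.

0.528

Per-class recall (TP/(TP+FN)):
  A: TP=9, FN=1+6=7 → 9/16 = 0.5625
  B: TP=7, FN=3+1=4 → 7/11 = 0.6364
  C: TP=5, FN=3+5=8 → 5/13 = 0.3846
Macro-recall = mean = (0.5625 + 0.6364 + 0.3846) / 3 = 0.528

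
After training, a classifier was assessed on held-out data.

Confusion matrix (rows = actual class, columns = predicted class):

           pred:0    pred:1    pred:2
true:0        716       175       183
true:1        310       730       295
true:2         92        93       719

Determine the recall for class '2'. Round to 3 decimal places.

0.795

recall = TP/(TP+FN).
2: TP=719, FN=92+93=185 → 719/904 = 0.7954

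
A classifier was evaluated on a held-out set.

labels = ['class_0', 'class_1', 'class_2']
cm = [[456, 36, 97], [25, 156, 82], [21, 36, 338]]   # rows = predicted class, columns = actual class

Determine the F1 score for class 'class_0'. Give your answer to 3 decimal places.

0.836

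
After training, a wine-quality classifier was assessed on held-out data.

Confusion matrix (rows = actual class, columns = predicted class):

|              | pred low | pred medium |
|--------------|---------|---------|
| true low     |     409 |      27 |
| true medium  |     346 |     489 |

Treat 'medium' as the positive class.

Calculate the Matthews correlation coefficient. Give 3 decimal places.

0.506

MCC = (TP·TN − FP·FN) / √((TP+FP)(TP+FN)(TN+FP)(TN+FN))
Numerator = 489·409 − 27·346 = 190659
Denominator = √(516·835·436·755) = √141830494800 = 376603.8964
MCC = 190659 / 376603.8964 = 0.506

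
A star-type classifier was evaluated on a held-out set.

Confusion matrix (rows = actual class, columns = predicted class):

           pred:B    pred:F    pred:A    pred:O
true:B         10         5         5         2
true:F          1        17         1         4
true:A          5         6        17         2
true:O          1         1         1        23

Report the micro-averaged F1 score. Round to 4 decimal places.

0.6634

Micro-averaging pools counts across classes: ΣTP=67, ΣFP=34, ΣFN=34.
Micro-F1 score = 2·TP/(2·TP+FP+FN) on pooled counts = 0.6634 (equals overall accuracy in single-label multiclass).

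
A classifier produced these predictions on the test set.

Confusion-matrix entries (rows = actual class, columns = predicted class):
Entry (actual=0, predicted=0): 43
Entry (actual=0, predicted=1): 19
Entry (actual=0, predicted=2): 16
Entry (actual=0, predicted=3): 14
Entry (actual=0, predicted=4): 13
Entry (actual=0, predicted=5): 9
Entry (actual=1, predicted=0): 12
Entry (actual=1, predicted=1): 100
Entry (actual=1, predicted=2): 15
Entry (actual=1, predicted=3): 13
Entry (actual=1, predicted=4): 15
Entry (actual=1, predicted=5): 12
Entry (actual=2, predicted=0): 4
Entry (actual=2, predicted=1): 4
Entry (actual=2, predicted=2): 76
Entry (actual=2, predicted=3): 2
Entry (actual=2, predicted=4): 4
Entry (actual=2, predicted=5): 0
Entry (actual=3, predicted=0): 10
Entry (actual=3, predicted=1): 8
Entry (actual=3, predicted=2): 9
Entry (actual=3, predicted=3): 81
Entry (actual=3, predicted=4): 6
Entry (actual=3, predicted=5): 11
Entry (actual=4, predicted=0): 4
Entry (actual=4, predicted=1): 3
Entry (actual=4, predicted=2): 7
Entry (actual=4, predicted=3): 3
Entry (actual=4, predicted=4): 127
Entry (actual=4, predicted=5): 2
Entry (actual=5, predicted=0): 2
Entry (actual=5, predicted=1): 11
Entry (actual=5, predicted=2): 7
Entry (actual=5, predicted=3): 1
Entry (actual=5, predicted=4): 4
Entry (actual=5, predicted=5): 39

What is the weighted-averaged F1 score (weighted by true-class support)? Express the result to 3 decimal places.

0.652

Per-class F1 score (2·TP/(2·TP+FP+FN)):
  0: TP=43, FP=12+4+10+4+2=32, FN=19+16+14+13+9=71 → 86/189 = 0.4550
  1: TP=100, FP=19+4+8+3+11=45, FN=12+15+13+15+12=67 → 200/312 = 0.6410
  2: TP=76, FP=16+15+9+7+7=54, FN=4+4+2+4+0=14 → 152/220 = 0.6909
  3: TP=81, FP=14+13+2+3+1=33, FN=10+8+9+6+11=44 → 162/239 = 0.6778
  4: TP=127, FP=13+15+4+6+4=42, FN=4+3+7+3+2=19 → 254/315 = 0.8063
  5: TP=39, FP=9+12+0+11+2=34, FN=2+11+7+1+4=25 → 78/137 = 0.5693
Weighted-F1 score = Σ (supportᵢ/N)·F1 scoreᵢ with N=706: (114/706)·0.4550 + (167/706)·0.6410 + (90/706)·0.6909 + (125/706)·0.6778 + (146/706)·0.8063 + (64/706)·0.5693 = 0.652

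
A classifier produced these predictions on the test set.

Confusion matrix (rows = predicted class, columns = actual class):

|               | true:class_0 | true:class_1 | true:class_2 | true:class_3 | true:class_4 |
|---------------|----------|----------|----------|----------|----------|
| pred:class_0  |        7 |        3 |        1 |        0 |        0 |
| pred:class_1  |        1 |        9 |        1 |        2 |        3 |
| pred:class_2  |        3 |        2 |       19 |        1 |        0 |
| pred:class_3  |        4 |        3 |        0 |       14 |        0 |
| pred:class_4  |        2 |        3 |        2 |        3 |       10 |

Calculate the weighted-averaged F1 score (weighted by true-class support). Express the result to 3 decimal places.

0.626

Per-class F1 score (2·TP/(2·TP+FP+FN)):
  class_0: TP=7, FP=3+1+0+0=4, FN=1+3+4+2=10 → 14/28 = 0.5000
  class_1: TP=9, FP=1+1+2+3=7, FN=3+2+3+3=11 → 18/36 = 0.5000
  class_2: TP=19, FP=3+2+1+0=6, FN=1+1+0+2=4 → 38/48 = 0.7917
  class_3: TP=14, FP=4+3+0+0=7, FN=0+2+1+3=6 → 28/41 = 0.6829
  class_4: TP=10, FP=2+3+2+3=10, FN=0+3+0+0=3 → 20/33 = 0.6061
Weighted-F1 score = Σ (supportᵢ/N)·F1 scoreᵢ with N=93: (17/93)·0.5000 + (20/93)·0.5000 + (23/93)·0.7917 + (20/93)·0.6829 + (13/93)·0.6061 = 0.626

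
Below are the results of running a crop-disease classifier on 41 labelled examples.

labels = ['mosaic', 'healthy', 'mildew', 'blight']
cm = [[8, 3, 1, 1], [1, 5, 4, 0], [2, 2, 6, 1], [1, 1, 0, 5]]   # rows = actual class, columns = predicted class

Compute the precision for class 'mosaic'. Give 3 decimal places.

Treat 'mosaic' as positive and all other classes as negative.
precision = TP/(TP+FP).
mosaic: TP=8, FP=1+2+1=4 → 8/12 = 0.6667

0.667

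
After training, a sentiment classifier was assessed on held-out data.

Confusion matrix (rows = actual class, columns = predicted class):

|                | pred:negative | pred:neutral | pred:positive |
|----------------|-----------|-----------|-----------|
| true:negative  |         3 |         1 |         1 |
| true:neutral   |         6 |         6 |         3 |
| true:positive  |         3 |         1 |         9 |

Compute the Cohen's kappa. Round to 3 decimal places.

0.331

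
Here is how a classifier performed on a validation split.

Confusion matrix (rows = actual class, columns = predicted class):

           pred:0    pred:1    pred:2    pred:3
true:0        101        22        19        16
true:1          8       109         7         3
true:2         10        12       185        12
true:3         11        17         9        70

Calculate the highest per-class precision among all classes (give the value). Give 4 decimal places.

0.8409

Per-class precision (TP/(TP+FP)):
  0: TP=101, FP=8+10+11=29 → 101/130 = 0.77692
  1: TP=109, FP=22+12+17=51 → 109/160 = 0.68125
  2: TP=185, FP=19+7+9=35 → 185/220 = 0.84091
  3: TP=70, FP=16+3+12=31 → 70/101 = 0.69307
Highest is class '2' with precision = 0.8409.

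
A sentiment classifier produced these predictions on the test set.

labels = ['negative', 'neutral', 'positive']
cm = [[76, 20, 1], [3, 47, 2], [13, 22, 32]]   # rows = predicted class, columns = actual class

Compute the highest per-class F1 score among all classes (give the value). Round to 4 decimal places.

0.8042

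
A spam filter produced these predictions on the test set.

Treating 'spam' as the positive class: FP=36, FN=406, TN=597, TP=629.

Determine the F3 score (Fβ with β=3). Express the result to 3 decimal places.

0.630

Fβ = (1+β²)·TP / ((1+β²)·TP + β²·FN + FP), with β²=9
= 10·629 / (10·629 + 9·406 + 36) = 0.630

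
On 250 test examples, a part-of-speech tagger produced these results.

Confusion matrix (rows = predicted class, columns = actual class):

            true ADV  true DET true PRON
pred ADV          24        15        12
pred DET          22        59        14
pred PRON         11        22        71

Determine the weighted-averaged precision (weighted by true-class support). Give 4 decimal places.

Per-class precision (TP/(TP+FP)):
  ADV: TP=24, FP=15+12=27 → 24/51 = 0.47059
  DET: TP=59, FP=22+14=36 → 59/95 = 0.62105
  PRON: TP=71, FP=11+22=33 → 71/104 = 0.68269
Weighted-precision = Σ (supportᵢ/N)·precisionᵢ with N=250: (57/250)·0.47059 + (96/250)·0.62105 + (97/250)·0.68269 = 0.6107

0.6107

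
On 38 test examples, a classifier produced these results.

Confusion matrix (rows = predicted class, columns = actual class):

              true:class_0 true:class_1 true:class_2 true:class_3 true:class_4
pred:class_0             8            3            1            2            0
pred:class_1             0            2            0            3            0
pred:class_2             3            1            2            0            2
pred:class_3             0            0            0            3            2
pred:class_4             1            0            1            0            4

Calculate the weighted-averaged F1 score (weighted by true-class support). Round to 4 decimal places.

Per-class F1 score (2·TP/(2·TP+FP+FN)):
  class_0: TP=8, FP=3+1+2+0=6, FN=0+3+0+1=4 → 16/26 = 0.61538
  class_1: TP=2, FP=0+0+3+0=3, FN=3+1+0+0=4 → 4/11 = 0.36364
  class_2: TP=2, FP=3+1+0+2=6, FN=1+0+0+1=2 → 4/12 = 0.33333
  class_3: TP=3, FP=0+0+0+2=2, FN=2+3+0+0=5 → 6/13 = 0.46154
  class_4: TP=4, FP=1+0+1+0=2, FN=0+0+2+2=4 → 8/14 = 0.57143
Weighted-F1 score = Σ (supportᵢ/N)·F1 scoreᵢ with N=38: (12/38)·0.61538 + (6/38)·0.36364 + (4/38)·0.33333 + (8/38)·0.46154 + (8/38)·0.57143 = 0.5043

0.5043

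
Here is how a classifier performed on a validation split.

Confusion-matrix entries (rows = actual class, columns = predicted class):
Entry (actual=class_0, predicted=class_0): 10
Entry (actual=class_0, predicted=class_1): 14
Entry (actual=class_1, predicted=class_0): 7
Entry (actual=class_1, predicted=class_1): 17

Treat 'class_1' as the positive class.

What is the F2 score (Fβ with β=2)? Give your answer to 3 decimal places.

0.669

Fβ = (1+β²)·TP / ((1+β²)·TP + β²·FN + FP), with β²=4
= 5·17 / (5·17 + 4·7 + 14) = 0.669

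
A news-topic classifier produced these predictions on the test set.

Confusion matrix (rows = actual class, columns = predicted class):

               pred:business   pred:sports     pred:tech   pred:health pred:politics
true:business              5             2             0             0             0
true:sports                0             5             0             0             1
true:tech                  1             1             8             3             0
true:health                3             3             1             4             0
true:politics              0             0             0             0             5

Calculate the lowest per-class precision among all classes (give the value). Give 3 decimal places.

0.455

Per-class precision (TP/(TP+FP)):
  business: TP=5, FP=0+1+3+0=4 → 5/9 = 0.5556
  sports: TP=5, FP=2+1+3+0=6 → 5/11 = 0.4545
  tech: TP=8, FP=0+0+1+0=1 → 8/9 = 0.8889
  health: TP=4, FP=0+0+3+0=3 → 4/7 = 0.5714
  politics: TP=5, FP=0+1+0+0=1 → 5/6 = 0.8333
Lowest is class 'sports' with precision = 0.455.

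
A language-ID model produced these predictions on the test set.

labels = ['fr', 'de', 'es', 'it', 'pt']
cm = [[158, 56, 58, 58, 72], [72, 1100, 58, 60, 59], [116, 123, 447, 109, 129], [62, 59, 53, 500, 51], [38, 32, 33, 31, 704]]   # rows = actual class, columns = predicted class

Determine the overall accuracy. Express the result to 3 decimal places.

Accuracy = trace / total = (158+1100+447+500+704=2909) / 4238 = 2909/4238 = 0.686

0.686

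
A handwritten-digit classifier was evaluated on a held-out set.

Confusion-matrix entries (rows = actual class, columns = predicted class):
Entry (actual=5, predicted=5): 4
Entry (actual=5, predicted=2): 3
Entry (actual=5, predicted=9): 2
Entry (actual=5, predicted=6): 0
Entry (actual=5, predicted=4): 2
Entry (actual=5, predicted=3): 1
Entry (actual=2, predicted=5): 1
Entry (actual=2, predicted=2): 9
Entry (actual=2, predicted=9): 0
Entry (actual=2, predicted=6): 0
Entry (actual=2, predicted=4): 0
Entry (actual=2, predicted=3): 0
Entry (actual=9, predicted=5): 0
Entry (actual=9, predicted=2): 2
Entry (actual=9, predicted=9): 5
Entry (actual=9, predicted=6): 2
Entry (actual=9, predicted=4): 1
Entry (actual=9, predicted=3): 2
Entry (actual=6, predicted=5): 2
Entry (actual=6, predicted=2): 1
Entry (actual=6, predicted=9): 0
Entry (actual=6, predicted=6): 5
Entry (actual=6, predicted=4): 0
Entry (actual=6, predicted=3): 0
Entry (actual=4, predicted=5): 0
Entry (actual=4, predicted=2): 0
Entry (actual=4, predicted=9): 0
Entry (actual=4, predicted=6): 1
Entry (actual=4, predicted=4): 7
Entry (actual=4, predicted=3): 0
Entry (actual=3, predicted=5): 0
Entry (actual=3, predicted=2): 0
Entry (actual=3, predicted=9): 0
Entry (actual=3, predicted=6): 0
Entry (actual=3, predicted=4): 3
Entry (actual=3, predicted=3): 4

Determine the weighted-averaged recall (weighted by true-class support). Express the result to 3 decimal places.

0.596

Per-class recall (TP/(TP+FN)):
  5: TP=4, FN=3+2+0+2+1=8 → 4/12 = 0.3333
  2: TP=9, FN=1+0+0+0+0=1 → 9/10 = 0.9000
  9: TP=5, FN=0+2+2+1+2=7 → 5/12 = 0.4167
  6: TP=5, FN=2+1+0+0+0=3 → 5/8 = 0.6250
  4: TP=7, FN=0+0+0+1+0=1 → 7/8 = 0.8750
  3: TP=4, FN=0+0+0+0+3=3 → 4/7 = 0.5714
Weighted-recall = Σ (supportᵢ/N)·recallᵢ with N=57: (12/57)·0.3333 + (10/57)·0.9000 + (12/57)·0.4167 + (8/57)·0.6250 + (8/57)·0.8750 + (7/57)·0.5714 = 0.596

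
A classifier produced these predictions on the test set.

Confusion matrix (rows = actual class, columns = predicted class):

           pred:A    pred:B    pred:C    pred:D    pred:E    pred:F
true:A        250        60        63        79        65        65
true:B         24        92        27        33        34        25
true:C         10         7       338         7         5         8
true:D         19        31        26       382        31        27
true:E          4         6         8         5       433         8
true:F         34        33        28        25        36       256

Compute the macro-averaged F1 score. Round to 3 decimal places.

0.650

Per-class F1 score (2·TP/(2·TP+FP+FN)):
  A: TP=250, FP=24+10+19+4+34=91, FN=60+63+79+65+65=332 → 500/923 = 0.5417
  B: TP=92, FP=60+7+31+6+33=137, FN=24+27+33+34+25=143 → 184/464 = 0.3966
  C: TP=338, FP=63+27+26+8+28=152, FN=10+7+7+5+8=37 → 676/865 = 0.7815
  D: TP=382, FP=79+33+7+5+25=149, FN=19+31+26+31+27=134 → 764/1047 = 0.7297
  E: TP=433, FP=65+34+5+31+36=171, FN=4+6+8+5+8=31 → 866/1068 = 0.8109
  F: TP=256, FP=65+25+8+27+8=133, FN=34+33+28+25+36=156 → 512/801 = 0.6392
Macro-F1 score = mean = (0.5417 + 0.3966 + 0.7815 + 0.7297 + 0.8109 + 0.6392) / 6 = 0.650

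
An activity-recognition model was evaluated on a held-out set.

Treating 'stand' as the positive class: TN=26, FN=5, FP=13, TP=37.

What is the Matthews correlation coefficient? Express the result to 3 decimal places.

MCC = (TP·TN − FP·FN) / √((TP+FP)(TP+FN)(TN+FP)(TN+FN))
Numerator = 37·26 − 13·5 = 897
Denominator = √(50·42·39·31) = √2538900 = 1593.3926
MCC = 897 / 1593.3926 = 0.563

0.563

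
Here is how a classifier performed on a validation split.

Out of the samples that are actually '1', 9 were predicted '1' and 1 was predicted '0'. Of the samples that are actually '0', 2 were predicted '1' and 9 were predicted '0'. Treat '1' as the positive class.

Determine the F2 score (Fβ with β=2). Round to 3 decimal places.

Fβ = (1+β²)·TP / ((1+β²)·TP + β²·FN + FP), with β²=4
= 5·9 / (5·9 + 4·1 + 2) = 0.882

0.882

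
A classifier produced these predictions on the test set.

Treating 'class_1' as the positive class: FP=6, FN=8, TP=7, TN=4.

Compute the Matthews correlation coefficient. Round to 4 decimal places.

MCC = (TP·TN − FP·FN) / √((TP+FP)(TP+FN)(TN+FP)(TN+FN))
Numerator = 7·4 − 6·8 = -20
Denominator = √(13·15·10·12) = √23400 = 152.9706
MCC = -20 / 152.9706 = -0.1307

-0.1307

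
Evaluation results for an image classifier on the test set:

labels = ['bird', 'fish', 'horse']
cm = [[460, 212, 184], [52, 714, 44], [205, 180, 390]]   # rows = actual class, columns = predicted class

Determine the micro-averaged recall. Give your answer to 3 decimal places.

Micro-averaging pools counts across classes: ΣTP=1564, ΣFP=877, ΣFN=877.
Micro-recall = TP/(TP+FN) on pooled counts = 0.641 (equals overall accuracy in single-label multiclass).

0.641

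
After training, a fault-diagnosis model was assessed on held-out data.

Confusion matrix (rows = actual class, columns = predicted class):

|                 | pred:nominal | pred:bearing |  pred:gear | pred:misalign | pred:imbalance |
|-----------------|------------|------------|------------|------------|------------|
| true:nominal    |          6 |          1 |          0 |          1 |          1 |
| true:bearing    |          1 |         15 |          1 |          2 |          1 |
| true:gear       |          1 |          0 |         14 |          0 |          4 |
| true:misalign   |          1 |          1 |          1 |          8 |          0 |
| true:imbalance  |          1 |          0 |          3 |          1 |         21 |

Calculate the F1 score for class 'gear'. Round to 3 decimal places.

0.737

Treat 'gear' as positive and all other classes as negative.
F1 score = 2·TP/(2·TP+FP+FN).
gear: TP=14, FP=0+1+1+3=5, FN=1+0+0+4=5 → 28/38 = 0.7368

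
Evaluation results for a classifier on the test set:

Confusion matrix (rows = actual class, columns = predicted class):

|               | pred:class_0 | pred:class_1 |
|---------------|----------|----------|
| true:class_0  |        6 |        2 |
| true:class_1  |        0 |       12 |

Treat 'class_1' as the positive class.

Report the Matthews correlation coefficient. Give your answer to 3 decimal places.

MCC = (TP·TN − FP·FN) / √((TP+FP)(TP+FN)(TN+FP)(TN+FN))
Numerator = 12·6 − 2·0 = 72
Denominator = √(14·12·8·6) = √8064 = 89.7998
MCC = 72 / 89.7998 = 0.802

0.802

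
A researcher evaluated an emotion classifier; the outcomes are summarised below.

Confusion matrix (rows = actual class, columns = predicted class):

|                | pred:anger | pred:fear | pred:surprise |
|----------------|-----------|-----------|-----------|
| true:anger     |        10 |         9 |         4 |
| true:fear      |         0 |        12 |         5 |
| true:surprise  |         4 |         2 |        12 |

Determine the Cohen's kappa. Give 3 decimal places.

Observed agreement pₒ = trace/N = 34/58 = 0.5862
Expected agreement pₑ = Σ (rowᵢ·colᵢ)/N² = (23·14 + 17·23 + 18·21)/58² = 0.3243
κ = (pₒ − pₑ)/(1 − pₑ) = (0.5862 − 0.3243)/(1 − 0.3243) = 0.388

0.388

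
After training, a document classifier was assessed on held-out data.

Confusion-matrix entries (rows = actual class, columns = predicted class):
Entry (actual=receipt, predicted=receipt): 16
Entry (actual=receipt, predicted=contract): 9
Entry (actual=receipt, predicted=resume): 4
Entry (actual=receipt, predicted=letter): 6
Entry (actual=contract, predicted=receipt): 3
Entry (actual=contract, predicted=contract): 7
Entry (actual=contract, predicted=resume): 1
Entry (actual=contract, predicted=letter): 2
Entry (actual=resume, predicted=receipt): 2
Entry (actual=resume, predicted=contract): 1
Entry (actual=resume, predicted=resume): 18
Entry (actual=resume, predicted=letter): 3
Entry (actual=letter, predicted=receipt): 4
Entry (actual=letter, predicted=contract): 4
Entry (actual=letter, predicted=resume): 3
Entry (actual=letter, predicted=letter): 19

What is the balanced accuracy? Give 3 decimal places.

0.595

Balanced accuracy = mean of per-class recall.
  receipt: recall = 16/35 = 0.4571
  contract: recall = 7/13 = 0.5385
  resume: recall = 18/24 = 0.7500
  letter: recall = 19/30 = 0.6333
Mean = (0.4571 + 0.5385 + 0.7500 + 0.6333) / 4 = 0.595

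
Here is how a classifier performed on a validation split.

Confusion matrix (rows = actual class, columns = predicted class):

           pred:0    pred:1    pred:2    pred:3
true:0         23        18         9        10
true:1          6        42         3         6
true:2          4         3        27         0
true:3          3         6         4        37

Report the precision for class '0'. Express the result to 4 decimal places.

0.6389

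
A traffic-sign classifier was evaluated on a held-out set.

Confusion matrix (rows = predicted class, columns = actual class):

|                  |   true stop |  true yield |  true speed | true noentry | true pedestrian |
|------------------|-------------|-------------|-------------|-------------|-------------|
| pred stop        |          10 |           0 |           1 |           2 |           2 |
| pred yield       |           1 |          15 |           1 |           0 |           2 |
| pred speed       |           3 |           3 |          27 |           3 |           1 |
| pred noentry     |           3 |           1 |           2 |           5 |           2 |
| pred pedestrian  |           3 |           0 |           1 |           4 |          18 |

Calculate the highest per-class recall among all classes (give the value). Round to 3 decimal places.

Per-class recall (TP/(TP+FN)):
  stop: TP=10, FN=1+3+3+3=10 → 10/20 = 0.5000
  yield: TP=15, FN=0+3+1+0=4 → 15/19 = 0.7895
  speed: TP=27, FN=1+1+2+1=5 → 27/32 = 0.8438
  noentry: TP=5, FN=2+0+3+4=9 → 5/14 = 0.3571
  pedestrian: TP=18, FN=2+2+1+2=7 → 18/25 = 0.7200
Highest is class 'speed' with recall = 0.844.

0.844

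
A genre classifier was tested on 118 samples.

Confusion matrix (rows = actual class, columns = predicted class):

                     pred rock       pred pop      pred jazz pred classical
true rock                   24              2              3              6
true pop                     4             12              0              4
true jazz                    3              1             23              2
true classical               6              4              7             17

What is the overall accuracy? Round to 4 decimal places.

0.6441

Accuracy = trace / total = (24+12+23+17=76) / 118 = 76/118 = 0.6441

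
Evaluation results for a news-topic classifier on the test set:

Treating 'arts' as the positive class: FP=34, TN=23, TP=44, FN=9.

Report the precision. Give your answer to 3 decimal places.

0.564

Precision = TP/(TP+FP) = 44/(44+34) = 44/78 = 0.564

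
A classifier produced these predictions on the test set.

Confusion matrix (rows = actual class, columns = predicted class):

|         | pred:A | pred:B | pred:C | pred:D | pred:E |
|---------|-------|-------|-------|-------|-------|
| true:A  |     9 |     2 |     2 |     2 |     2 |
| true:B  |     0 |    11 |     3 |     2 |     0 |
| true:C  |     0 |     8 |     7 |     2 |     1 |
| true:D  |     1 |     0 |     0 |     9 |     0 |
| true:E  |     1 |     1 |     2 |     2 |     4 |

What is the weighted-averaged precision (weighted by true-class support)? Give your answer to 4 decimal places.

Per-class precision (TP/(TP+FP)):
  A: TP=9, FP=0+0+1+1=2 → 9/11 = 0.81818
  B: TP=11, FP=2+8+0+1=11 → 11/22 = 0.50000
  C: TP=7, FP=2+3+0+2=7 → 7/14 = 0.50000
  D: TP=9, FP=2+2+2+2=8 → 9/17 = 0.52941
  E: TP=4, FP=2+0+1+0=3 → 4/7 = 0.57143
Weighted-precision = Σ (supportᵢ/N)·precisionᵢ with N=71: (17/71)·0.81818 + (16/71)·0.50000 + (18/71)·0.50000 + (10/71)·0.52941 + (10/71)·0.57143 = 0.5904

0.5904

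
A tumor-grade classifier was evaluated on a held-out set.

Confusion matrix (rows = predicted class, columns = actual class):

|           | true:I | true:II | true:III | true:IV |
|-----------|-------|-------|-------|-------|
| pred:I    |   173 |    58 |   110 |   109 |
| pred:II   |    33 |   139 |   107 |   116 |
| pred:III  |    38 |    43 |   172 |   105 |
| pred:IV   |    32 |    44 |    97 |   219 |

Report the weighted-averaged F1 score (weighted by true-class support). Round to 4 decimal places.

Per-class F1 score (2·TP/(2·TP+FP+FN)):
  I: TP=173, FP=58+110+109=277, FN=33+38+32=103 → 346/726 = 0.47658
  II: TP=139, FP=33+107+116=256, FN=58+43+44=145 → 278/679 = 0.40943
  III: TP=172, FP=38+43+105=186, FN=110+107+97=314 → 344/844 = 0.40758
  IV: TP=219, FP=32+44+97=173, FN=109+116+105=330 → 438/941 = 0.46546
Weighted-F1 score = Σ (supportᵢ/N)·F1 scoreᵢ with N=1595: (276/1595)·0.47658 + (284/1595)·0.40943 + (486/1595)·0.40758 + (549/1595)·0.46546 = 0.4398

0.4398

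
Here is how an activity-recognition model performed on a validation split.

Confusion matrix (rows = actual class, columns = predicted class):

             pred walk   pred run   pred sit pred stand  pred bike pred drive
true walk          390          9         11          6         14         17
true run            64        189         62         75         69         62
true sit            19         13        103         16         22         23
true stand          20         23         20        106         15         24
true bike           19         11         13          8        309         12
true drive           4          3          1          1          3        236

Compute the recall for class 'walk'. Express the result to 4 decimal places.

One-vs-rest for 'walk': TP = diagonal; FP = other classes predicted 'walk'; FN = 'walk' predicted as other.
recall = TP/(TP+FN).
walk: TP=390, FN=9+11+6+14+17=57 → 390/447 = 0.87248

0.8725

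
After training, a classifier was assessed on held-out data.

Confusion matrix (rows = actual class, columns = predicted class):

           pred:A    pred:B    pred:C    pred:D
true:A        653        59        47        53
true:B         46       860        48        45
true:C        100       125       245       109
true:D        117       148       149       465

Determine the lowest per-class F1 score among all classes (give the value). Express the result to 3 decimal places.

Per-class F1 score (2·TP/(2·TP+FP+FN)):
  A: TP=653, FP=46+100+117=263, FN=59+47+53=159 → 1306/1728 = 0.7558
  B: TP=860, FP=59+125+148=332, FN=46+48+45=139 → 1720/2191 = 0.7850
  C: TP=245, FP=47+48+149=244, FN=100+125+109=334 → 490/1068 = 0.4588
  D: TP=465, FP=53+45+109=207, FN=117+148+149=414 → 930/1551 = 0.5996
Lowest is class 'C' with F1 score = 0.459.

0.459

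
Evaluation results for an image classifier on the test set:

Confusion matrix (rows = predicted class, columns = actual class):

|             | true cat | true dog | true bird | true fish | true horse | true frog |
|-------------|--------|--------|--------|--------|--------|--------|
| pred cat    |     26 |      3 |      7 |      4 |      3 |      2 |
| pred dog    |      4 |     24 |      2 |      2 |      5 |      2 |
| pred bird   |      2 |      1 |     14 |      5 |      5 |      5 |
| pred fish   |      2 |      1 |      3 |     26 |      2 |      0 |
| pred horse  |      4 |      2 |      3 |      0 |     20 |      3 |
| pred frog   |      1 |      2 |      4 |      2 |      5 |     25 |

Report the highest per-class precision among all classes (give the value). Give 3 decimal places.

0.765

Per-class precision (TP/(TP+FP)):
  cat: TP=26, FP=3+7+4+3+2=19 → 26/45 = 0.5778
  dog: TP=24, FP=4+2+2+5+2=15 → 24/39 = 0.6154
  bird: TP=14, FP=2+1+5+5+5=18 → 14/32 = 0.4375
  fish: TP=26, FP=2+1+3+2+0=8 → 26/34 = 0.7647
  horse: TP=20, FP=4+2+3+0+3=12 → 20/32 = 0.6250
  frog: TP=25, FP=1+2+4+2+5=14 → 25/39 = 0.6410
Highest is class 'fish' with precision = 0.765.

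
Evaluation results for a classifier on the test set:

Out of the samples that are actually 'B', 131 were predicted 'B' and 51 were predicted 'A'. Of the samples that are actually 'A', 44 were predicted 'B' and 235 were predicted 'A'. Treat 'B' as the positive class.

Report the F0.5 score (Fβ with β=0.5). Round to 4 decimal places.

0.7426

Fβ = (1+β²)·TP / ((1+β²)·TP + β²·FN + FP), with β²=1/4
= 1.25·131 / (1.25·131 + 0.25·51 + 44) = 0.7426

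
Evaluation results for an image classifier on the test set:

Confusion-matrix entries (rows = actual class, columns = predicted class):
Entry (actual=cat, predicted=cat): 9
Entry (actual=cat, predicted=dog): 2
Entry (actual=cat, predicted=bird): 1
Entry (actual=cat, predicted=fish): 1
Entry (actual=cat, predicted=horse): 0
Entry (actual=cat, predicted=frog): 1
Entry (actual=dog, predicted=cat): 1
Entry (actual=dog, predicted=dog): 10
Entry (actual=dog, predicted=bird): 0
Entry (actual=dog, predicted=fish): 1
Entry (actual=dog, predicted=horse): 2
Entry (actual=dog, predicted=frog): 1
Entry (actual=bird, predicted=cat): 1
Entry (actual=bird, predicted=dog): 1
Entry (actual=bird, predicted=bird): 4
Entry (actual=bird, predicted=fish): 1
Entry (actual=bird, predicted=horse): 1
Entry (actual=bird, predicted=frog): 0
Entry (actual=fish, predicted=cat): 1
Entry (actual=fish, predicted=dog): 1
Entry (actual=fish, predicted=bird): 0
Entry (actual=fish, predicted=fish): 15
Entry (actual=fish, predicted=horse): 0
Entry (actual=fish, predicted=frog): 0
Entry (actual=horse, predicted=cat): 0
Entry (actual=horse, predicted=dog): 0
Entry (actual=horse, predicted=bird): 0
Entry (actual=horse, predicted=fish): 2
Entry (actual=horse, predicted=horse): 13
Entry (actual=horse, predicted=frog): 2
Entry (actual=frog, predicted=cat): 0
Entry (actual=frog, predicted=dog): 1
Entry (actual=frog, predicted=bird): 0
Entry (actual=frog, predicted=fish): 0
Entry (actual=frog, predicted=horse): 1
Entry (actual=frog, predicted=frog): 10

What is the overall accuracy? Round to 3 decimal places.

0.735

Accuracy = trace / total = (9+10+4+15+13+10=61) / 83 = 61/83 = 0.735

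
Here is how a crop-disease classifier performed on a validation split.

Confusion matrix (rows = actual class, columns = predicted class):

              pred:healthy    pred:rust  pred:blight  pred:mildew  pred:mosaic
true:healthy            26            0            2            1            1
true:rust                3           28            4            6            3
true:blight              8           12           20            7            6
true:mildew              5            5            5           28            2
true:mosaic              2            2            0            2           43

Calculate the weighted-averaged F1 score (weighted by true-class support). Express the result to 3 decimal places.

0.644

Per-class F1 score (2·TP/(2·TP+FP+FN)):
  healthy: TP=26, FP=3+8+5+2=18, FN=0+2+1+1=4 → 52/74 = 0.7027
  rust: TP=28, FP=0+12+5+2=19, FN=3+4+6+3=16 → 56/91 = 0.6154
  blight: TP=20, FP=2+4+5+0=11, FN=8+12+7+6=33 → 40/84 = 0.4762
  mildew: TP=28, FP=1+6+7+2=16, FN=5+5+5+2=17 → 56/89 = 0.6292
  mosaic: TP=43, FP=1+3+6+2=12, FN=2+2+0+2=6 → 86/104 = 0.8269
Weighted-F1 score = Σ (supportᵢ/N)·F1 scoreᵢ with N=221: (30/221)·0.7027 + (44/221)·0.6154 + (53/221)·0.4762 + (45/221)·0.6292 + (49/221)·0.8269 = 0.644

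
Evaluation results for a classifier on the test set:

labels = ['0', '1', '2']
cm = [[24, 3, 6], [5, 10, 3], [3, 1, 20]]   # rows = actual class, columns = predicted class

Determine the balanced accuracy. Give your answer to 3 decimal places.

0.705

Balanced accuracy = mean of per-class recall.
  0: recall = 24/33 = 0.7273
  1: recall = 10/18 = 0.5556
  2: recall = 20/24 = 0.8333
Mean = (0.7273 + 0.5556 + 0.8333) / 3 = 0.705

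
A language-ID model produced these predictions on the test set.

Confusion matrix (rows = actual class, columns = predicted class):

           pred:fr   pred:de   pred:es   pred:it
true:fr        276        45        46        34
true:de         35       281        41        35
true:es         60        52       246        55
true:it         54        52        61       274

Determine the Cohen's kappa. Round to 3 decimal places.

Observed agreement pₒ = trace/N = 1077/1647 = 0.6539
Expected agreement pₑ = Σ (rowᵢ·colᵢ)/N² = (401·425 + 392·430 + 413·394 + 441·398)/1647² = 0.2497
κ = (pₒ − pₑ)/(1 − pₑ) = (0.6539 − 0.2497)/(1 − 0.2497) = 0.539

0.539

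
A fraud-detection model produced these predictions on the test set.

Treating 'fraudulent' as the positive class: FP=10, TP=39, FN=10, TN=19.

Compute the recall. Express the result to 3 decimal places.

0.796

Recall = TP/(TP+FN) = 39/(39+10) = 39/49 = 0.796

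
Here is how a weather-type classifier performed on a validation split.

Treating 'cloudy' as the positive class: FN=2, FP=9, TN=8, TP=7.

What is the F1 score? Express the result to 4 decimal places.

0.5600

Precision = TP/(TP+FP) = 7/16 = 0.4375
Recall = TP/(TP+FN) = 7/9 = 0.7778
F1 = 2·TP/(2·TP+FP+FN) = 14/25 = 0.5600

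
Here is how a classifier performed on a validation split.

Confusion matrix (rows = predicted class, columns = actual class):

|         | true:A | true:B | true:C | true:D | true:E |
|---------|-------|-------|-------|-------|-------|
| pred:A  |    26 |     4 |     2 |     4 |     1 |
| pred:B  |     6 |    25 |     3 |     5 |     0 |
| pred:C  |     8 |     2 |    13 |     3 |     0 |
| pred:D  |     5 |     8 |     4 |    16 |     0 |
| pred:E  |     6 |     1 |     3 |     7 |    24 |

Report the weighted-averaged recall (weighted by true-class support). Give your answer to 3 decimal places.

0.591

Per-class recall (TP/(TP+FN)):
  A: TP=26, FN=6+8+5+6=25 → 26/51 = 0.5098
  B: TP=25, FN=4+2+8+1=15 → 25/40 = 0.6250
  C: TP=13, FN=2+3+4+3=12 → 13/25 = 0.5200
  D: TP=16, FN=4+5+3+7=19 → 16/35 = 0.4571
  E: TP=24, FN=1+0+0+0=1 → 24/25 = 0.9600
Weighted-recall = Σ (supportᵢ/N)·recallᵢ with N=176: (51/176)·0.5098 + (40/176)·0.6250 + (25/176)·0.5200 + (35/176)·0.4571 + (25/176)·0.9600 = 0.591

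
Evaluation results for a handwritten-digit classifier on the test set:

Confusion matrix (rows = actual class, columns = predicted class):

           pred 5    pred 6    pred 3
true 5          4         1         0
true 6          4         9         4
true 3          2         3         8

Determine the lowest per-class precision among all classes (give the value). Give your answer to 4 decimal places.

Per-class precision (TP/(TP+FP)):
  5: TP=4, FP=4+2=6 → 4/10 = 0.40000
  6: TP=9, FP=1+3=4 → 9/13 = 0.69231
  3: TP=8, FP=0+4=4 → 8/12 = 0.66667
Lowest is class '5' with precision = 0.4000.

0.4000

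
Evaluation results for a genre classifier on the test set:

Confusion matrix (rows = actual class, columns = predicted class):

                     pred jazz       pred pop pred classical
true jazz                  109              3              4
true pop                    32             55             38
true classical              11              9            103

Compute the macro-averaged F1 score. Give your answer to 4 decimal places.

Per-class F1 score (2·TP/(2·TP+FP+FN)):
  jazz: TP=109, FP=32+11=43, FN=3+4=7 → 218/268 = 0.81343
  pop: TP=55, FP=3+9=12, FN=32+38=70 → 110/192 = 0.57292
  classical: TP=103, FP=4+38=42, FN=11+9=20 → 206/268 = 0.76866
Macro-F1 score = mean = (0.81343 + 0.57292 + 0.76866) / 3 = 0.7183

0.7183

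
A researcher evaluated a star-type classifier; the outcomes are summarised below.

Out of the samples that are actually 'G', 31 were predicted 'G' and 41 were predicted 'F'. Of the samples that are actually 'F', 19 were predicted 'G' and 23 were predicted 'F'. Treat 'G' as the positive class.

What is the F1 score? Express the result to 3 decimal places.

0.508

Precision = TP/(TP+FP) = 31/50 = 0.6200
Recall = TP/(TP+FN) = 31/72 = 0.4306
F1 = 2·TP/(2·TP+FP+FN) = 62/122 = 0.508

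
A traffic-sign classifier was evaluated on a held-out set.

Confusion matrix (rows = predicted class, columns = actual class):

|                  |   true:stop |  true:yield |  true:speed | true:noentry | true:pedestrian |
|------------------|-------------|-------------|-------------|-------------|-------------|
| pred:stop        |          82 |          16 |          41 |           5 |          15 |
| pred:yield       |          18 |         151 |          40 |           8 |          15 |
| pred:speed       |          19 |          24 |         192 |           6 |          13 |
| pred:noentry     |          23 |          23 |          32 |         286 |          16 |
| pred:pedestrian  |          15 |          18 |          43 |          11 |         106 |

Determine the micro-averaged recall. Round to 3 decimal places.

0.671

Micro-averaging pools counts across classes: ΣTP=817, ΣFP=401, ΣFN=401.
Micro-recall = TP/(TP+FN) on pooled counts = 0.671 (equals overall accuracy in single-label multiclass).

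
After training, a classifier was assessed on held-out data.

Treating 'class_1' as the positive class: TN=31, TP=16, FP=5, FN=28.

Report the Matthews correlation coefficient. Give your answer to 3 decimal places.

0.254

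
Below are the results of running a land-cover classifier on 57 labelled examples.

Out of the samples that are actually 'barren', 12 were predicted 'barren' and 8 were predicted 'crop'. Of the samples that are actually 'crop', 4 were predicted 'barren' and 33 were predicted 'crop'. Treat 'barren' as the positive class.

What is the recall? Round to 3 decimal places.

Recall = TP/(TP+FN) = 12/(12+8) = 12/20 = 0.600

0.600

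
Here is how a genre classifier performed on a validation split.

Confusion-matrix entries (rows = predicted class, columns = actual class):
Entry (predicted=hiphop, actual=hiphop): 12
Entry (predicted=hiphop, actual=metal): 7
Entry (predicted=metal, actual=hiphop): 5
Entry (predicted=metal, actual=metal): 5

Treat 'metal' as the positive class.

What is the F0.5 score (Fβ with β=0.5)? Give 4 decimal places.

0.4808

Fβ = (1+β²)·TP / ((1+β²)·TP + β²·FN + FP), with β²=1/4
= 1.25·5 / (1.25·5 + 0.25·7 + 5) = 0.4808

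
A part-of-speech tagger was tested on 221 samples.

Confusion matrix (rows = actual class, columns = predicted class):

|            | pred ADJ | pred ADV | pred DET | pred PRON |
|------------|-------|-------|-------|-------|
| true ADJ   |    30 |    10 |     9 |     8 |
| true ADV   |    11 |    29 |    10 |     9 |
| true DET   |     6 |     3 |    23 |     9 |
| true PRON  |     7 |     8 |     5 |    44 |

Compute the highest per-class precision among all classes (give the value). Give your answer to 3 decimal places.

Per-class precision (TP/(TP+FP)):
  ADJ: TP=30, FP=11+6+7=24 → 30/54 = 0.5556
  ADV: TP=29, FP=10+3+8=21 → 29/50 = 0.5800
  DET: TP=23, FP=9+10+5=24 → 23/47 = 0.4894
  PRON: TP=44, FP=8+9+9=26 → 44/70 = 0.6286
Highest is class 'PRON' with precision = 0.629.

0.629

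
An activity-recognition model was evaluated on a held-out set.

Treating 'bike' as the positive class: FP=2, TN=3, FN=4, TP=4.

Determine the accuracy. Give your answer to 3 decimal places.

Accuracy = (TP+TN)/N = (4+3)/13 = 0.538

0.538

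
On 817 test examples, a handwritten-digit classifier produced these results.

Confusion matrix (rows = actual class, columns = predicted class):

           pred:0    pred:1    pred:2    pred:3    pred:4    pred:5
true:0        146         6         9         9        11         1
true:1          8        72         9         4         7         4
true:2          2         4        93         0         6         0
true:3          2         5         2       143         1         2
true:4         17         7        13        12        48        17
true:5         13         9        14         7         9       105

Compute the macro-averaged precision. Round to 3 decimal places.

Per-class precision (TP/(TP+FP)):
  0: TP=146, FP=8+2+2+17+13=42 → 146/188 = 0.7766
  1: TP=72, FP=6+4+5+7+9=31 → 72/103 = 0.6990
  2: TP=93, FP=9+9+2+13+14=47 → 93/140 = 0.6643
  3: TP=143, FP=9+4+0+12+7=32 → 143/175 = 0.8171
  4: TP=48, FP=11+7+6+1+9=34 → 48/82 = 0.5854
  5: TP=105, FP=1+4+0+2+17=24 → 105/129 = 0.8140
Macro-precision = mean = (0.7766 + 0.6990 + 0.6643 + 0.8171 + 0.5854 + 0.8140) / 6 = 0.726

0.726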